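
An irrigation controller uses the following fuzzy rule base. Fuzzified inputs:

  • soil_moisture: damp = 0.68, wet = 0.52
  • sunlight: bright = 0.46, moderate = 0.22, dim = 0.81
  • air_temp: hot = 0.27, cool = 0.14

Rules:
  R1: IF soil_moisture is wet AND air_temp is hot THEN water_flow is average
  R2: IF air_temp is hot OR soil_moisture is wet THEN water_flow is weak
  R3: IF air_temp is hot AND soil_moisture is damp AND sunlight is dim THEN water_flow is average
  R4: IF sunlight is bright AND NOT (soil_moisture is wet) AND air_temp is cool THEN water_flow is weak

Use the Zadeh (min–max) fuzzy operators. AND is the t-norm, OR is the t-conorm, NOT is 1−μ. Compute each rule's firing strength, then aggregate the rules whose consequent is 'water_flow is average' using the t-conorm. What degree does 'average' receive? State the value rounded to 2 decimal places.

R1: wet=0.52, hot=0.27; AND[min(a, b)] → w = 0.27
R2: hot=0.27, wet=0.52; OR[max(a, b)] → w = 0.52
R3: hot=0.27, damp=0.68, dim=0.81; AND[min(a, b)] → w = 0.27
R4: bright=0.46, ¬wet=1−0.52=0.48, cool=0.14; AND[min(a, b)] → w = 0.14
Rules with consequent 'average': {R1, R3} → strengths 0.27, 0.27
Aggregate via t-conorm [max(a, b)]: 0.27

0.27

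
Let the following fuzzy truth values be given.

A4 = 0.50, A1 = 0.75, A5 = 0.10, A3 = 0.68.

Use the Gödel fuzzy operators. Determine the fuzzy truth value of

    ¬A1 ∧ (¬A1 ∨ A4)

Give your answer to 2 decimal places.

0.25

¬A1 = 1 − 0.75 = 0.25
¬A1 = 1 − 0.75 = 0.25
¬A1 ∨ A4 = max(a, b) on (0.25, 0.50) = 0.50
¬A1 ∧ (¬A1 ∨ A4) = min(a, b) on (0.25, 0.50) = 0.25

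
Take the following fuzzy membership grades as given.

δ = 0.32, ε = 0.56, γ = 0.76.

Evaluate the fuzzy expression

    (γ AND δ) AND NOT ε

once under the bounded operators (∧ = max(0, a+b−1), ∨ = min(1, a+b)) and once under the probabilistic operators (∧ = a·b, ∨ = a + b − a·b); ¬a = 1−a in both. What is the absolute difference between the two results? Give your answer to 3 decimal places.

Under bounded:
  γ AND δ = max(0, a+b−1) on (0.76, 0.32) = 0.08
  NOT ε = 1 − 0.56 = 0.44
  (γ AND δ) AND NOT ε = max(0, a+b−1) on (0.08, 0.44) = 0.00
  → value = 0.0000
Under probabilistic:
  γ AND δ = a·b on (0.7600, 0.3200) = 0.2432
  NOT ε = 1 − 0.5600 = 0.4400
  (γ AND δ) AND NOT ε = a·b on (0.2432, 0.4400) = 0.1070
  → value = 0.1070
|0.0000 − 0.1070| = 0.107

0.107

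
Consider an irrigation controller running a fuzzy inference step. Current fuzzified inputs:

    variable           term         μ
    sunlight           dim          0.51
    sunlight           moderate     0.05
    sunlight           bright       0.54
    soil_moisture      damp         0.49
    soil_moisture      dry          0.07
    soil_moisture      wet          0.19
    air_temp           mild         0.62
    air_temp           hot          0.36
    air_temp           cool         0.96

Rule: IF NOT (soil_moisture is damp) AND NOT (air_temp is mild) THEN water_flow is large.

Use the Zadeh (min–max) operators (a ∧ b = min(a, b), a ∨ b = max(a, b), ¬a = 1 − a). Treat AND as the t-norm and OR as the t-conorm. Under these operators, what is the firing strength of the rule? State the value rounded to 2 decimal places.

firing strength: ¬damp=1−0.49=0.51, ¬mild=1−0.62=0.38; AND[min(a, b)] → w = 0.38

0.38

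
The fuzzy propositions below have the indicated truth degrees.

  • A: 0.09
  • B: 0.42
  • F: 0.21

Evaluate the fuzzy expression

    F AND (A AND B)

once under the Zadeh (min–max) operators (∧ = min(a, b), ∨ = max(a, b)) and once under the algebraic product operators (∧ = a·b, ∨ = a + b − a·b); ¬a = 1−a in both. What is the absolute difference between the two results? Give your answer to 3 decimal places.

0.082

Under Zadeh (min–max):
  A AND B = min(a, b) on (0.09, 0.42) = 0.09
  F AND (A AND B) = min(a, b) on (0.21, 0.09) = 0.09
  → value = 0.0900
Under algebraic product:
  A AND B = a·b on (0.0900, 0.4200) = 0.0378
  F AND (A AND B) = a·b on (0.2100, 0.0378) = 0.0079
  → value = 0.0079
|0.0900 − 0.0079| = 0.082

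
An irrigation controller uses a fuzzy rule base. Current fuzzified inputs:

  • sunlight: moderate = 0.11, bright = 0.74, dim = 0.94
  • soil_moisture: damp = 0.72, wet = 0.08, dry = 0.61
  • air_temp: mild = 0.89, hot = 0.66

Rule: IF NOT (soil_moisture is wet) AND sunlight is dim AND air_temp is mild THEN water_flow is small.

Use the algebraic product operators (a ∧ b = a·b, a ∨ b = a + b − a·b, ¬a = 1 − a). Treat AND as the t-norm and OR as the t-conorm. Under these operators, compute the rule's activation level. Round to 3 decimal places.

firing strength: ¬wet=1−0.08=0.92, dim=0.94, mild=0.89; AND[a·b] → w = 0.7697

0.770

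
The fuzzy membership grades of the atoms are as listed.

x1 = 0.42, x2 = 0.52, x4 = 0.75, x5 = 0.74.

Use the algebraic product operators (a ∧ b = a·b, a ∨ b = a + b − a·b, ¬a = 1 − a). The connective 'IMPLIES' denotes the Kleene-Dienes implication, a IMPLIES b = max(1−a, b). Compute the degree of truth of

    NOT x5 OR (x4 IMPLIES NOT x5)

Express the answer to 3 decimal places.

NOT x5 = 1 − 0.7400 = 0.2600
NOT x5 = 1 − 0.7400 = 0.2600
x4 IMPLIES NOT x5  [Kleene-Dienes: max(1−a, b)] with a=0.7500, b=0.2600 → 0.2600
NOT x5 OR (x4 IMPLIES NOT x5) = a + b − a·b on (0.2600, 0.2600) = 0.4524

0.452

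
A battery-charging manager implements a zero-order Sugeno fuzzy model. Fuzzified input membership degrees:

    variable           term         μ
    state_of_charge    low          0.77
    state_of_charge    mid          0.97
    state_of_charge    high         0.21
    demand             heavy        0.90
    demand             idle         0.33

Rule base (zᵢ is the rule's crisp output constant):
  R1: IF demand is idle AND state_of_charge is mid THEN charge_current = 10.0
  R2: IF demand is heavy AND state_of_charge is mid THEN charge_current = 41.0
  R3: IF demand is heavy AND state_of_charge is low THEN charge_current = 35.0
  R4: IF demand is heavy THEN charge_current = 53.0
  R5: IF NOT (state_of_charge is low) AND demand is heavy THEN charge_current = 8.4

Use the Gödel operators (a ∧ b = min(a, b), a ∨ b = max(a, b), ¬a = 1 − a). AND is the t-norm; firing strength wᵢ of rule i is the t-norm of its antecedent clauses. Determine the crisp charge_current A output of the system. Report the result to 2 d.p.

37.31

R1 (z=10.0): idle=0.33, mid=0.97; AND[min(a, b)] → w = 0.33
R2 (z=41.0): heavy=0.90, mid=0.97; AND[min(a, b)] → w = 0.90
R3 (z=35.0): heavy=0.90, low=0.77; AND[min(a, b)] → w = 0.77
R4 (z=53.0): heavy=0.90 → w = 0.90
R5 (z=8.4): ¬low=1−0.77=0.23, heavy=0.90; AND[min(a, b)] → w = 0.23
Weighted average = (0.33·10.0 + 0.90·41.0 + 0.77·35.0 + 0.90·53.0 + 0.23·8.4) / (0.33 + 0.90 + 0.77 + 0.90 + 0.23)
  = 116.7820 / 3.1300 = 37.31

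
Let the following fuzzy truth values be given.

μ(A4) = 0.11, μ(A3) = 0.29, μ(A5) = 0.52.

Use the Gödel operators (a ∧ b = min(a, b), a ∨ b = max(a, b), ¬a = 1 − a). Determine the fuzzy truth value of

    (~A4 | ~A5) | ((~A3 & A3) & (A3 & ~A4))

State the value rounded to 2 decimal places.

~A4 = 1 − 0.11 = 0.89
~A5 = 1 − 0.52 = 0.48
~A4 | ~A5 = max(a, b) on (0.89, 0.48) = 0.89
~A3 = 1 − 0.29 = 0.71
~A3 & A3 = min(a, b) on (0.71, 0.29) = 0.29
~A4 = 1 − 0.11 = 0.89
A3 & ~A4 = min(a, b) on (0.29, 0.89) = 0.29
(~A3 & A3) & (A3 & ~A4) = min(a, b) on (0.29, 0.29) = 0.29
(~A4 | ~A5) | ((~A3 & A3) & (A3 & ~A4)) = max(a, b) on (0.89, 0.29) = 0.89

0.89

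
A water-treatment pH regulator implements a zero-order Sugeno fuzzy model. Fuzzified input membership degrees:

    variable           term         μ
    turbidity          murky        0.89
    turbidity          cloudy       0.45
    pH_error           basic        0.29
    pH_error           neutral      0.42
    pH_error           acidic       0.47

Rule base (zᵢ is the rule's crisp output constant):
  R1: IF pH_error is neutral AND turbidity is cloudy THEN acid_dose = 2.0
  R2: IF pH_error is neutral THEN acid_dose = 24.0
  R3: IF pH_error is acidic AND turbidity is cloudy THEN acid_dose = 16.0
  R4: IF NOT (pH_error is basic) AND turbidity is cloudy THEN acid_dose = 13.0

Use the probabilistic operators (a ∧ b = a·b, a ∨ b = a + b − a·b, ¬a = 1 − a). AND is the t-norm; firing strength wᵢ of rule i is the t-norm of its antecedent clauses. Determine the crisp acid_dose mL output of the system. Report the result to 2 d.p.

R1 (z=2.0): neutral=0.42, cloudy=0.45; AND[a·b] → w = 0.1890
R2 (z=24.0): neutral=0.42 → w = 0.4200
R3 (z=16.0): acidic=0.47, cloudy=0.45; AND[a·b] → w = 0.2115
R4 (z=13.0): ¬basic=1−0.29=0.71, cloudy=0.45; AND[a·b] → w = 0.3195
Weighted average = (0.1890·2.0 + 0.4200·24.0 + 0.2115·16.0 + 0.3195·13.0) / (0.1890 + 0.4200 + 0.2115 + 0.3195)
  = 17.9955 / 1.1400 = 15.79

15.79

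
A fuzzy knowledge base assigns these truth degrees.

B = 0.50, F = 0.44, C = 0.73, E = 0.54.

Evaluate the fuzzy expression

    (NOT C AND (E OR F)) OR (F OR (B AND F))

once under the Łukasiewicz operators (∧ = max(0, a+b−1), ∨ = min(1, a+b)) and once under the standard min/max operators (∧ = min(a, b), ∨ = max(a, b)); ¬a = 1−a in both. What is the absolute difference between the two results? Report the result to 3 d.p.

Under Łukasiewicz:
  NOT C = 1 − 0.73 = 0.27
  E OR F = min(1, a+b) on (0.54, 0.44) = 0.98
  NOT C AND (E OR F) = max(0, a+b−1) on (0.27, 0.98) = 0.25
  B AND F = max(0, a+b−1) on (0.50, 0.44) = 0.00
  F OR (B AND F) = min(1, a+b) on (0.44, 0.00) = 0.44
  (NOT C AND (E OR F)) OR (F OR (B AND F)) = min(1, a+b) on (0.25, 0.44) = 0.69
  → value = 0.6900
Under standard min/max:
  NOT C = 1 − 0.73 = 0.27
  E OR F = max(a, b) on (0.54, 0.44) = 0.54
  NOT C AND (E OR F) = min(a, b) on (0.27, 0.54) = 0.27
  B AND F = min(a, b) on (0.50, 0.44) = 0.44
  F OR (B AND F) = max(a, b) on (0.44, 0.44) = 0.44
  (NOT C AND (E OR F)) OR (F OR (B AND F)) = max(a, b) on (0.27, 0.44) = 0.44
  → value = 0.4400
|0.6900 − 0.4400| = 0.250

0.250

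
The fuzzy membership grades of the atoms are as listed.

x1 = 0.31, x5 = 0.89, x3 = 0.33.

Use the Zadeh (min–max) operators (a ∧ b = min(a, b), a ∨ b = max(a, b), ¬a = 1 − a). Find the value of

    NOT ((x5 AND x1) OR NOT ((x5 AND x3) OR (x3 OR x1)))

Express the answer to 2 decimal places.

0.33

x5 AND x1 = min(a, b) on (0.89, 0.31) = 0.31
x5 AND x3 = min(a, b) on (0.89, 0.33) = 0.33
x3 OR x1 = max(a, b) on (0.33, 0.31) = 0.33
(x5 AND x3) OR (x3 OR x1) = max(a, b) on (0.33, 0.33) = 0.33
NOT ((x5 AND x3) OR (x3 OR x1)) = 1 − 0.33 = 0.67
(x5 AND x1) OR NOT ((x5 AND x3) OR (x3 OR x1)) = max(a, b) on (0.31, 0.67) = 0.67
NOT ((x5 AND x1) OR NOT ((x5 AND x3) OR (x3 OR x1))) = 1 − 0.67 = 0.33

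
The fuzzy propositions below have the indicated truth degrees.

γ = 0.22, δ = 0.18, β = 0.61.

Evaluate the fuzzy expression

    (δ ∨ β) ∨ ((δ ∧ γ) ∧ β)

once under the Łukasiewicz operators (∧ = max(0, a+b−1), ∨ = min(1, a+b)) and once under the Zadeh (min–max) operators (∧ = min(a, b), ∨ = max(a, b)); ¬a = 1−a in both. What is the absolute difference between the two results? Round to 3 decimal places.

Under Łukasiewicz:
  δ ∨ β = min(1, a+b) on (0.18, 0.61) = 0.79
  δ ∧ γ = max(0, a+b−1) on (0.18, 0.22) = 0.00
  (δ ∧ γ) ∧ β = max(0, a+b−1) on (0.00, 0.61) = 0.00
  (δ ∨ β) ∨ ((δ ∧ γ) ∧ β) = min(1, a+b) on (0.79, 0.00) = 0.79
  → value = 0.7900
Under Zadeh (min–max):
  δ ∨ β = max(a, b) on (0.18, 0.61) = 0.61
  δ ∧ γ = min(a, b) on (0.18, 0.22) = 0.18
  (δ ∧ γ) ∧ β = min(a, b) on (0.18, 0.61) = 0.18
  (δ ∨ β) ∨ ((δ ∧ γ) ∧ β) = max(a, b) on (0.61, 0.18) = 0.61
  → value = 0.6100
|0.7900 − 0.6100| = 0.180

0.180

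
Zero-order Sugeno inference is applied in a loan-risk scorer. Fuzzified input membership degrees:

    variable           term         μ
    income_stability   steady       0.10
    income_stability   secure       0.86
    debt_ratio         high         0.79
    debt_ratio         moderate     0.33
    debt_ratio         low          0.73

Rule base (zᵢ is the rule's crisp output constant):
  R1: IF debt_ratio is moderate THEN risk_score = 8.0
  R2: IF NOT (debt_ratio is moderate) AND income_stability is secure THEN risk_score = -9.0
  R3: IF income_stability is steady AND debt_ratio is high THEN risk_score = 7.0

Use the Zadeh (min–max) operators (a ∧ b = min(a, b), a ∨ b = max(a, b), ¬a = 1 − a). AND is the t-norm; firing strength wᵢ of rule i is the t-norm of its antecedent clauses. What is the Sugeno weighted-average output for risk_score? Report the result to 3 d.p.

-2.445

R1 (z=8.0): moderate=0.33 → w = 0.33
R2 (z=-9.0): ¬moderate=1−0.33=0.67, secure=0.86; AND[min(a, b)] → w = 0.67
R3 (z=7.0): steady=0.10, high=0.79; AND[min(a, b)] → w = 0.10
Weighted average = (0.33·8.0 + 0.67·-9.0 + 0.10·7.0) / (0.33 + 0.67 + 0.10)
  = -2.6900 / 1.1000 = -2.445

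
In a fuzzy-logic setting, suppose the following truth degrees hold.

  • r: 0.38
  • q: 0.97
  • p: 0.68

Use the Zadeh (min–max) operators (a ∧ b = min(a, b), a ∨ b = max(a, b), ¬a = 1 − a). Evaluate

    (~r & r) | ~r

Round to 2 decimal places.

0.62

~r = 1 − 0.38 = 0.62
~r & r = min(a, b) on (0.62, 0.38) = 0.38
~r = 1 − 0.38 = 0.62
(~r & r) | ~r = max(a, b) on (0.38, 0.62) = 0.62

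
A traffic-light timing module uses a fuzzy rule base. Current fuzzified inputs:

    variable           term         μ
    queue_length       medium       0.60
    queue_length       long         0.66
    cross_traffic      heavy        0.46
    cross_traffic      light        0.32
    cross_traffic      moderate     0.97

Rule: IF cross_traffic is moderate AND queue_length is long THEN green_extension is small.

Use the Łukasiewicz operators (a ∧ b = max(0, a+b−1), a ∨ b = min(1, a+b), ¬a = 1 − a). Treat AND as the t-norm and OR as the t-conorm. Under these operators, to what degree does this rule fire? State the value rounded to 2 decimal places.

0.63

firing strength: moderate=0.97, long=0.66; AND[max(0, a+b−1)] → w = 0.63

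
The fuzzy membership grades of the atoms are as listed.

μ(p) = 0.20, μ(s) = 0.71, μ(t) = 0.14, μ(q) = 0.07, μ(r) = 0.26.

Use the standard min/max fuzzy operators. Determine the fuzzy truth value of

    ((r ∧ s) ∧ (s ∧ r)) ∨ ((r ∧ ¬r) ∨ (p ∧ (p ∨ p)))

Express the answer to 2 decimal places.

0.26

r ∧ s = min(a, b) on (0.26, 0.71) = 0.26
s ∧ r = min(a, b) on (0.71, 0.26) = 0.26
(r ∧ s) ∧ (s ∧ r) = min(a, b) on (0.26, 0.26) = 0.26
¬r = 1 − 0.26 = 0.74
r ∧ ¬r = min(a, b) on (0.26, 0.74) = 0.26
p ∨ p = max(a, b) on (0.20, 0.20) = 0.20
p ∧ (p ∨ p) = min(a, b) on (0.20, 0.20) = 0.20
(r ∧ ¬r) ∨ (p ∧ (p ∨ p)) = max(a, b) on (0.26, 0.20) = 0.26
((r ∧ s) ∧ (s ∧ r)) ∨ ((r ∧ ¬r) ∨ (p ∧ (p ∨ p))) = max(a, b) on (0.26, 0.26) = 0.26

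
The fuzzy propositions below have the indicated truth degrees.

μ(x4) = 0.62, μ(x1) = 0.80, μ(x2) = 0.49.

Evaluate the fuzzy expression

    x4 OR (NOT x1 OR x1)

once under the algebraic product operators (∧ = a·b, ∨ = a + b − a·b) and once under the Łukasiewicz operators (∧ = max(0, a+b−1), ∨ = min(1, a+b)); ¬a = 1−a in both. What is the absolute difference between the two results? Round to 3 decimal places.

Under algebraic product:
  NOT x1 = 1 − 0.8000 = 0.2000
  NOT x1 OR x1 = a + b − a·b on (0.2000, 0.8000) = 0.8400
  x4 OR (NOT x1 OR x1) = a + b − a·b on (0.6200, 0.8400) = 0.9392
  → value = 0.9392
Under Łukasiewicz:
  NOT x1 = 1 − 0.80 = 0.20
  NOT x1 OR x1 = min(1, a+b) on (0.20, 0.80) = 1.00
  x4 OR (NOT x1 OR x1) = min(1, a+b) on (0.62, 1.00) = 1.00
  → value = 1.0000
|0.9392 − 1.0000| = 0.061

0.061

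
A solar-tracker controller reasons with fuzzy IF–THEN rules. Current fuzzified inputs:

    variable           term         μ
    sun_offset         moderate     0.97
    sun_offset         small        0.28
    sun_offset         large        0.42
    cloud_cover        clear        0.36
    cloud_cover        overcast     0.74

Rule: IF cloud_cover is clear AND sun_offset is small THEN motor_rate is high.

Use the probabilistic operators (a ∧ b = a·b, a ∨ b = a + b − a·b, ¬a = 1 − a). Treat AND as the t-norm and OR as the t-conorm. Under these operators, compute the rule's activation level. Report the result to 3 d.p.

0.101

firing strength: clear=0.36, small=0.28; AND[a·b] → w = 0.1008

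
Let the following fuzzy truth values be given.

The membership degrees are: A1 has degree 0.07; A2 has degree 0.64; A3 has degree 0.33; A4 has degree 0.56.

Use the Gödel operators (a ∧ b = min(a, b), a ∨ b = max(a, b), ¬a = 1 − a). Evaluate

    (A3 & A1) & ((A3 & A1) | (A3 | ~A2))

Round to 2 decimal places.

A3 & A1 = min(a, b) on (0.33, 0.07) = 0.07
A3 & A1 = min(a, b) on (0.33, 0.07) = 0.07
~A2 = 1 − 0.64 = 0.36
A3 | ~A2 = max(a, b) on (0.33, 0.36) = 0.36
(A3 & A1) | (A3 | ~A2) = max(a, b) on (0.07, 0.36) = 0.36
(A3 & A1) & ((A3 & A1) | (A3 | ~A2)) = min(a, b) on (0.07, 0.36) = 0.07

0.07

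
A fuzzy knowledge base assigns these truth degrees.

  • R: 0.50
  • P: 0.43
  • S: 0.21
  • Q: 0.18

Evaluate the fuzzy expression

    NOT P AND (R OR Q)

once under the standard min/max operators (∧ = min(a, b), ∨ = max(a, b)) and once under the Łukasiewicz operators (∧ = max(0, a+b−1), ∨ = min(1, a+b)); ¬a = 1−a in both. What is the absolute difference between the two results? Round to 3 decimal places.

Under standard min/max:
  NOT P = 1 − 0.43 = 0.57
  R OR Q = max(a, b) on (0.50, 0.18) = 0.50
  NOT P AND (R OR Q) = min(a, b) on (0.57, 0.50) = 0.50
  → value = 0.5000
Under Łukasiewicz:
  NOT P = 1 − 0.43 = 0.57
  R OR Q = min(1, a+b) on (0.50, 0.18) = 0.68
  NOT P AND (R OR Q) = max(0, a+b−1) on (0.57, 0.68) = 0.25
  → value = 0.2500
|0.5000 − 0.2500| = 0.250

0.250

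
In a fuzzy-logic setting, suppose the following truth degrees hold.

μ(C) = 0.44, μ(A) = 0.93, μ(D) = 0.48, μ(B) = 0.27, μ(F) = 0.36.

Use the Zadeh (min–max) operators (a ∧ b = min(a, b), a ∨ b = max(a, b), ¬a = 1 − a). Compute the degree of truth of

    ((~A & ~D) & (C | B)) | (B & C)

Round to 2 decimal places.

~A = 1 − 0.93 = 0.07
~D = 1 − 0.48 = 0.52
~A & ~D = min(a, b) on (0.07, 0.52) = 0.07
C | B = max(a, b) on (0.44, 0.27) = 0.44
(~A & ~D) & (C | B) = min(a, b) on (0.07, 0.44) = 0.07
B & C = min(a, b) on (0.27, 0.44) = 0.27
((~A & ~D) & (C | B)) | (B & C) = max(a, b) on (0.07, 0.27) = 0.27

0.27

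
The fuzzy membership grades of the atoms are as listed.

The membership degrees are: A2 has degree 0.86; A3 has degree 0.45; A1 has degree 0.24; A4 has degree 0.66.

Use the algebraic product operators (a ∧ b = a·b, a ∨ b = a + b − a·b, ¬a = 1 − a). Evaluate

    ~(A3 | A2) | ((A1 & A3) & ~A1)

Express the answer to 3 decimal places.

A3 | A2 = a + b − a·b on (0.4500, 0.8600) = 0.9230
~(A3 | A2) = 1 − 0.9230 = 0.0770
A1 & A3 = a·b on (0.2400, 0.4500) = 0.1080
~A1 = 1 − 0.2400 = 0.7600
(A1 & A3) & ~A1 = a·b on (0.1080, 0.7600) = 0.0821
~(A3 | A2) | ((A1 & A3) & ~A1) = a + b − a·b on (0.0770, 0.0821) = 0.1528

0.153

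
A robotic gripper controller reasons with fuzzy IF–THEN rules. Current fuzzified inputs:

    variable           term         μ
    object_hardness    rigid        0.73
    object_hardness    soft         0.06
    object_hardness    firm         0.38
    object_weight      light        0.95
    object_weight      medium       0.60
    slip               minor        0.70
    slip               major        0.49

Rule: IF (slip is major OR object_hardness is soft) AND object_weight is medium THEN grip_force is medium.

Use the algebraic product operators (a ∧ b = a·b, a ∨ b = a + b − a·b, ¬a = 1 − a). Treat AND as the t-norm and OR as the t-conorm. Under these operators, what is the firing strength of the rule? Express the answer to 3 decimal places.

firing strength: (major=0.49 OR soft=0.06) = 0.5206; AND[a·b] with medium=0.60 → w = 0.3124

0.312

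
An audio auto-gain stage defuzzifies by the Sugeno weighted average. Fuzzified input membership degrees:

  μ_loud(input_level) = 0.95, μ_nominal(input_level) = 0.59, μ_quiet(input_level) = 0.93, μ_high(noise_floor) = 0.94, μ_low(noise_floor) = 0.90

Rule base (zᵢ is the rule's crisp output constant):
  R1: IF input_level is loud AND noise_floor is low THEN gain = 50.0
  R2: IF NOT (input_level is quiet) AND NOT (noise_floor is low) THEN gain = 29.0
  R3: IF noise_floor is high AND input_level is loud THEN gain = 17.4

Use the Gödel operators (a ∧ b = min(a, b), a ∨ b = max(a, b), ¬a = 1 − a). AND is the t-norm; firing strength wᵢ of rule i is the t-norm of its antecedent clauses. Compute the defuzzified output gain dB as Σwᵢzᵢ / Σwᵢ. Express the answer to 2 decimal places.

33.19

R1 (z=50.0): loud=0.95, low=0.90; AND[min(a, b)] → w = 0.90
R2 (z=29.0): ¬quiet=1−0.93=0.07, ¬low=1−0.90=0.10; AND[min(a, b)] → w = 0.07
R3 (z=17.4): high=0.94, loud=0.95; AND[min(a, b)] → w = 0.94
Weighted average = (0.90·50.0 + 0.07·29.0 + 0.94·17.4) / (0.90 + 0.07 + 0.94)
  = 63.3860 / 1.9100 = 33.19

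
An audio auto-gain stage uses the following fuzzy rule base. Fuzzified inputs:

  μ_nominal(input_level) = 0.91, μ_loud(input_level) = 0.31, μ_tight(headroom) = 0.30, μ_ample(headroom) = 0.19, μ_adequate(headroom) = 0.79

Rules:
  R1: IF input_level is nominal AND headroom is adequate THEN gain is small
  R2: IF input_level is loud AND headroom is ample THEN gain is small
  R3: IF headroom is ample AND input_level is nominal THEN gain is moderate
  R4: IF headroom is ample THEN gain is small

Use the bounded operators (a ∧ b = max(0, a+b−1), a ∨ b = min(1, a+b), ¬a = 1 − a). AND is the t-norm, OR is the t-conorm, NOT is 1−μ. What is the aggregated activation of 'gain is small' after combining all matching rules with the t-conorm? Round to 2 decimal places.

R1: nominal=0.91, adequate=0.79; AND[max(0, a+b−1)] → w = 0.70
R2: loud=0.31, ample=0.19; AND[max(0, a+b−1)] → w = 0.00
R3: ample=0.19, nominal=0.91; AND[max(0, a+b−1)] → w = 0.10
R4: ample=0.19 → w = 0.19
Rules with consequent 'small': {R1, R2, R4} → strengths 0.70, 0.00, 0.19
Aggregate via t-conorm [min(1, a+b)]: 0.89

0.89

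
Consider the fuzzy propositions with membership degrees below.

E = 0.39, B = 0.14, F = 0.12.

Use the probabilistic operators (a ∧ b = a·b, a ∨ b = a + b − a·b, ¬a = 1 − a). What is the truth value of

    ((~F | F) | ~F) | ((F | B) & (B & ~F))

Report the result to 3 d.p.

0.988

~F = 1 − 0.1200 = 0.8800
~F | F = a + b − a·b on (0.8800, 0.1200) = 0.8944
~F = 1 − 0.1200 = 0.8800
(~F | F) | ~F = a + b − a·b on (0.8944, 0.8800) = 0.9873
F | B = a + b − a·b on (0.1200, 0.1400) = 0.2432
~F = 1 − 0.1200 = 0.8800
B & ~F = a·b on (0.1400, 0.8800) = 0.1232
(F | B) & (B & ~F) = a·b on (0.2432, 0.1232) = 0.0300
((~F | F) | ~F) | ((F | B) & (B & ~F)) = a + b − a·b on (0.9873, 0.0300) = 0.9877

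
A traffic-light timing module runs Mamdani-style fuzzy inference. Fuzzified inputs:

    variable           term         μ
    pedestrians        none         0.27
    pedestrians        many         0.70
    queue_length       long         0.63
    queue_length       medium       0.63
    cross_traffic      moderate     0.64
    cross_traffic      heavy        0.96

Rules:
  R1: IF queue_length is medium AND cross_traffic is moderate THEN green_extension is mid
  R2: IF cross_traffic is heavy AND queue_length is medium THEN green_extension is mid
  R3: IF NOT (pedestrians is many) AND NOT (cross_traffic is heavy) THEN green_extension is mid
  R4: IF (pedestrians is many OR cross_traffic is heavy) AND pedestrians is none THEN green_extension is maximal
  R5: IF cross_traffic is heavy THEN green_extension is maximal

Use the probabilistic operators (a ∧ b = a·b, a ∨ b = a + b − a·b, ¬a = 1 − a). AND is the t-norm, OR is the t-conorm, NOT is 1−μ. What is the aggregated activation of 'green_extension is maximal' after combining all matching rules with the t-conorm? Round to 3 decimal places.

R1: medium=0.63, moderate=0.64; AND[a·b] → w = 0.4032
R2: heavy=0.96, medium=0.63; AND[a·b] → w = 0.6048
R3: ¬many=1−0.70=0.30, ¬heavy=1−0.96=0.04; AND[a·b] → w = 0.0120
R4: (many=0.70 OR heavy=0.96) = 0.9880; AND[a·b] with none=0.27 → w = 0.2668
R5: heavy=0.96 → w = 0.9600
Rules with consequent 'maximal': {R4, R5} → strengths 0.2668, 0.9600
Aggregate via t-conorm [a + b − a·b]: 0.9707

0.971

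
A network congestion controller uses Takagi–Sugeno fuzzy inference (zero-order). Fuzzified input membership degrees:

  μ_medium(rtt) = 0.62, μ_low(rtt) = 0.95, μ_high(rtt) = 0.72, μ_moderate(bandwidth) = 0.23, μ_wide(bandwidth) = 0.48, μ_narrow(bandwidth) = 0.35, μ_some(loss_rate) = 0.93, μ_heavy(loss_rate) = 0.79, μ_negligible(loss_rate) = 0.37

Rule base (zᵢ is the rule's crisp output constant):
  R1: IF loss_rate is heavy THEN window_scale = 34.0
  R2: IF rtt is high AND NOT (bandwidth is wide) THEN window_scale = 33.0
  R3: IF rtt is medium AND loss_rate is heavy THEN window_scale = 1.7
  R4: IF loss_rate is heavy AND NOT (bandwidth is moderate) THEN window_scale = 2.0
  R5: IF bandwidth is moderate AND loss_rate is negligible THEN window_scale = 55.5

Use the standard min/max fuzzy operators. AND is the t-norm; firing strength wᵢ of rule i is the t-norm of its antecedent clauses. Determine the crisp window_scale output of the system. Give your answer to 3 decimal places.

R1 (z=34.0): heavy=0.79 → w = 0.79
R2 (z=33.0): high=0.72, ¬wide=1−0.48=0.52; AND[min(a, b)] → w = 0.52
R3 (z=1.7): medium=0.62, heavy=0.79; AND[min(a, b)] → w = 0.62
R4 (z=2.0): heavy=0.79, ¬moderate=1−0.23=0.77; AND[min(a, b)] → w = 0.77
R5 (z=55.5): moderate=0.23, negligible=0.37; AND[min(a, b)] → w = 0.23
Weighted average = (0.79·34.0 + 0.52·33.0 + 0.62·1.7 + 0.77·2.0 + 0.23·55.5) / (0.79 + 0.52 + 0.62 + 0.77 + 0.23)
  = 59.3790 / 2.9300 = 20.266

20.266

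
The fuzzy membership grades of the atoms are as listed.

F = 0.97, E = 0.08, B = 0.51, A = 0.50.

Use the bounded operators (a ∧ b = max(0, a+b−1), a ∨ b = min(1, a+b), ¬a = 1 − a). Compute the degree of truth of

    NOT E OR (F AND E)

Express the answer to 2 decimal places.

0.97

NOT E = 1 − 0.08 = 0.92
F AND E = max(0, a+b−1) on (0.97, 0.08) = 0.05
NOT E OR (F AND E) = min(1, a+b) on (0.92, 0.05) = 0.97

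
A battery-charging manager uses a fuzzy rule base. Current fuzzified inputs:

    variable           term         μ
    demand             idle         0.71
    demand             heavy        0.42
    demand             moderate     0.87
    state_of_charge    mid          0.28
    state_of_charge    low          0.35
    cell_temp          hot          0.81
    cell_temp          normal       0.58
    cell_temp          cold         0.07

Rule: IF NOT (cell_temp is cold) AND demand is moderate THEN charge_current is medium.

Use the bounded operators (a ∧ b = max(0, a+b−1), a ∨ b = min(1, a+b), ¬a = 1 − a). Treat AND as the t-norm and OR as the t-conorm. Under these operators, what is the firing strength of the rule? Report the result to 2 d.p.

0.80

firing strength: ¬cold=1−0.07=0.93, moderate=0.87; AND[max(0, a+b−1)] → w = 0.80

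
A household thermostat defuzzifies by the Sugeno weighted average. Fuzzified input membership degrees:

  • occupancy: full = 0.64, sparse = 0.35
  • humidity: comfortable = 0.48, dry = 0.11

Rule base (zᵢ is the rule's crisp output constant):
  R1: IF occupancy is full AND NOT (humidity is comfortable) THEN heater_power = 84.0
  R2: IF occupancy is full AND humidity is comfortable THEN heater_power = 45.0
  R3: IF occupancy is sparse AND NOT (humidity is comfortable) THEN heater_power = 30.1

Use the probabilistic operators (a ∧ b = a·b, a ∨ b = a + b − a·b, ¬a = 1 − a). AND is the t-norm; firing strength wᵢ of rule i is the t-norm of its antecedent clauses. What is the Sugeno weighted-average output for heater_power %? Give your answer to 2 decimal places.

R1 (z=84.0): full=0.64, ¬comfortable=1−0.48=0.52; AND[a·b] → w = 0.3328
R2 (z=45.0): full=0.64, comfortable=0.48; AND[a·b] → w = 0.3072
R3 (z=30.1): sparse=0.35, ¬comfortable=1−0.48=0.52; AND[a·b] → w = 0.1820
Weighted average = (0.3328·84.0 + 0.3072·45.0 + 0.1820·30.1) / (0.3328 + 0.3072 + 0.1820)
  = 47.2574 / 0.8220 = 57.49

57.49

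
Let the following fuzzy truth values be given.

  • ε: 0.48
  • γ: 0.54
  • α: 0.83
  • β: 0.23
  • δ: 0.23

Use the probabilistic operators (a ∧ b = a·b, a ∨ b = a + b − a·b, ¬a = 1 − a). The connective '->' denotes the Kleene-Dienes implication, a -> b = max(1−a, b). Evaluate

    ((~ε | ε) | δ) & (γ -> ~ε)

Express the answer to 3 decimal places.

~ε = 1 − 0.4800 = 0.5200
~ε | ε = a + b − a·b on (0.5200, 0.4800) = 0.7504
(~ε | ε) | δ = a + b − a·b on (0.7504, 0.2300) = 0.8078
~ε = 1 − 0.4800 = 0.5200
γ -> ~ε  [Kleene-Dienes: max(1−a, b)] with a=0.5400, b=0.5200 → 0.5200
((~ε | ε) | δ) & (γ -> ~ε) = a·b on (0.8078, 0.5200) = 0.4201

0.420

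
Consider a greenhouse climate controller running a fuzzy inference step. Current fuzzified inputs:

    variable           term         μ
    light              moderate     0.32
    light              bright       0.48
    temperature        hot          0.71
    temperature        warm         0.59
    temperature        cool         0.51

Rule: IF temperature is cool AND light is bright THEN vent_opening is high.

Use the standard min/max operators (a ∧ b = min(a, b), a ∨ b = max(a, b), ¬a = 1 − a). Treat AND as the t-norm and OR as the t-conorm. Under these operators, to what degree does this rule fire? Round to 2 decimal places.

0.48

firing strength: cool=0.51, bright=0.48; AND[min(a, b)] → w = 0.48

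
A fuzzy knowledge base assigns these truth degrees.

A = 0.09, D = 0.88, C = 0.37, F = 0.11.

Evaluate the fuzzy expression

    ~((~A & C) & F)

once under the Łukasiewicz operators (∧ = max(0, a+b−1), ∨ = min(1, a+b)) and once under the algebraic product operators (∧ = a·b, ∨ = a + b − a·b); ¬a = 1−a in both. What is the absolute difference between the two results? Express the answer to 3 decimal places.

0.037

Under Łukasiewicz:
  ~A = 1 − 0.09 = 0.91
  ~A & C = max(0, a+b−1) on (0.91, 0.37) = 0.28
  (~A & C) & F = max(0, a+b−1) on (0.28, 0.11) = 0.00
  ~((~A & C) & F) = 1 − 0.00 = 1.00
  → value = 1.0000
Under algebraic product:
  ~A = 1 − 0.0900 = 0.9100
  ~A & C = a·b on (0.9100, 0.3700) = 0.3367
  (~A & C) & F = a·b on (0.3367, 0.1100) = 0.0370
  ~((~A & C) & F) = 1 − 0.0370 = 0.9630
  → value = 0.9630
|1.0000 − 0.9630| = 0.037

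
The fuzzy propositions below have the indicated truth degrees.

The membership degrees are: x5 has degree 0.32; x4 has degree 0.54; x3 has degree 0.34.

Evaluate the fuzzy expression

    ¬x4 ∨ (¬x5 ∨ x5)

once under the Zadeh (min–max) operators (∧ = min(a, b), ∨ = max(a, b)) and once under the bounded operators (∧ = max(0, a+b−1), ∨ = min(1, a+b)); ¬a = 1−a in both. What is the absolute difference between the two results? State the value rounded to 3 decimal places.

0.320

Under Zadeh (min–max):
  ¬x4 = 1 − 0.54 = 0.46
  ¬x5 = 1 − 0.32 = 0.68
  ¬x5 ∨ x5 = max(a, b) on (0.68, 0.32) = 0.68
  ¬x4 ∨ (¬x5 ∨ x5) = max(a, b) on (0.46, 0.68) = 0.68
  → value = 0.6800
Under bounded:
  ¬x4 = 1 − 0.54 = 0.46
  ¬x5 = 1 − 0.32 = 0.68
  ¬x5 ∨ x5 = min(1, a+b) on (0.68, 0.32) = 1.00
  ¬x4 ∨ (¬x5 ∨ x5) = min(1, a+b) on (0.46, 1.00) = 1.00
  → value = 1.0000
|0.6800 − 1.0000| = 0.320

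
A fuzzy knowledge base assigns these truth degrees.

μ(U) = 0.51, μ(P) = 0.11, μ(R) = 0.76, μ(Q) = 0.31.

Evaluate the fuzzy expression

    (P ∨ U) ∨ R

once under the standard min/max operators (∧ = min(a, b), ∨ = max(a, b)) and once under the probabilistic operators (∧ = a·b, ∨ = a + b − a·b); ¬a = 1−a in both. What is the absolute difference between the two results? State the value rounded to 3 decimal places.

0.135

Under standard min/max:
  P ∨ U = max(a, b) on (0.11, 0.51) = 0.51
  (P ∨ U) ∨ R = max(a, b) on (0.51, 0.76) = 0.76
  → value = 0.7600
Under probabilistic:
  P ∨ U = a + b − a·b on (0.1100, 0.5100) = 0.5639
  (P ∨ U) ∨ R = a + b − a·b on (0.5639, 0.7600) = 0.8953
  → value = 0.8953
|0.7600 − 0.8953| = 0.135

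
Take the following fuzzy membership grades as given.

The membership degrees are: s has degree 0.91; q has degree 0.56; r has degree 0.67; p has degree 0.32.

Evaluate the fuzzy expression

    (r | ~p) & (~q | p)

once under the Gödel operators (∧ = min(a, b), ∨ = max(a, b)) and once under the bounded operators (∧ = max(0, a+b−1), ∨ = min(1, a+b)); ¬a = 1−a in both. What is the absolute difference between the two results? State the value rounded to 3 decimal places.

Under Gödel:
  ~p = 1 − 0.32 = 0.68
  r | ~p = max(a, b) on (0.67, 0.68) = 0.68
  ~q = 1 − 0.56 = 0.44
  ~q | p = max(a, b) on (0.44, 0.32) = 0.44
  (r | ~p) & (~q | p) = min(a, b) on (0.68, 0.44) = 0.44
  → value = 0.4400
Under bounded:
  ~p = 1 − 0.32 = 0.68
  r | ~p = min(1, a+b) on (0.67, 0.68) = 1.00
  ~q = 1 − 0.56 = 0.44
  ~q | p = min(1, a+b) on (0.44, 0.32) = 0.76
  (r | ~p) & (~q | p) = max(0, a+b−1) on (1.00, 0.76) = 0.76
  → value = 0.7600
|0.4400 − 0.7600| = 0.320

0.320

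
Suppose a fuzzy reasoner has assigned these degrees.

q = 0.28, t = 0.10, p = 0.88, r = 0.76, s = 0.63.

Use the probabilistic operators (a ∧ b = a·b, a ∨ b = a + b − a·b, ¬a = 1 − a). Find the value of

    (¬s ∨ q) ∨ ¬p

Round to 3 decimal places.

¬s = 1 − 0.6300 = 0.3700
¬s ∨ q = a + b − a·b on (0.3700, 0.2800) = 0.5464
¬p = 1 − 0.8800 = 0.1200
(¬s ∨ q) ∨ ¬p = a + b − a·b on (0.5464, 0.1200) = 0.6008

0.601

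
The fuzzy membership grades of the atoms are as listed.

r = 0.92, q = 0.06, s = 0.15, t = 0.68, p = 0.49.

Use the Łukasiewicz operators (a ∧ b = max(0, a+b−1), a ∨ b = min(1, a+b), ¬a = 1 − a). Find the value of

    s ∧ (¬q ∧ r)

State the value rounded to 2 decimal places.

0.01

¬q = 1 − 0.06 = 0.94
¬q ∧ r = max(0, a+b−1) on (0.94, 0.92) = 0.86
s ∧ (¬q ∧ r) = max(0, a+b−1) on (0.15, 0.86) = 0.01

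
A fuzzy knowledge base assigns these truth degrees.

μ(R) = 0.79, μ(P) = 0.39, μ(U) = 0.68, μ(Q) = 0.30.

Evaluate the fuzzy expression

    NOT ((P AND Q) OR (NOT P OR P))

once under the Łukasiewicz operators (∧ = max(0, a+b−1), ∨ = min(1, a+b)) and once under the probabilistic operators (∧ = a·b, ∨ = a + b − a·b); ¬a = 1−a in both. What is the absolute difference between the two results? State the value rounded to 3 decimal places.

0.210

Under Łukasiewicz:
  P AND Q = max(0, a+b−1) on (0.39, 0.30) = 0.00
  NOT P = 1 − 0.39 = 0.61
  NOT P OR P = min(1, a+b) on (0.61, 0.39) = 1.00
  (P AND Q) OR (NOT P OR P) = min(1, a+b) on (0.00, 1.00) = 1.00
  NOT ((P AND Q) OR (NOT P OR P)) = 1 − 1.00 = 0.00
  → value = 0.0000
Under probabilistic:
  P AND Q = a·b on (0.3900, 0.3000) = 0.1170
  NOT P = 1 − 0.3900 = 0.6100
  NOT P OR P = a + b − a·b on (0.6100, 0.3900) = 0.7621
  (P AND Q) OR (NOT P OR P) = a + b − a·b on (0.1170, 0.7621) = 0.7899
  NOT ((P AND Q) OR (NOT P OR P)) = 1 − 0.7899 = 0.2101
  → value = 0.2101
|0.0000 − 0.2101| = 0.210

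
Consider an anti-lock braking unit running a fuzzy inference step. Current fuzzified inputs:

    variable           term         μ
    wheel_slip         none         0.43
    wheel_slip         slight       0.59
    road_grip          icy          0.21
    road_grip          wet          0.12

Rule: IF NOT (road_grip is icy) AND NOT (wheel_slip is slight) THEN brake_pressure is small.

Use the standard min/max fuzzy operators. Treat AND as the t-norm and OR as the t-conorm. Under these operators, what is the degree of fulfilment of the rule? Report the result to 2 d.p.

0.41

firing strength: ¬icy=1−0.21=0.79, ¬slight=1−0.59=0.41; AND[min(a, b)] → w = 0.41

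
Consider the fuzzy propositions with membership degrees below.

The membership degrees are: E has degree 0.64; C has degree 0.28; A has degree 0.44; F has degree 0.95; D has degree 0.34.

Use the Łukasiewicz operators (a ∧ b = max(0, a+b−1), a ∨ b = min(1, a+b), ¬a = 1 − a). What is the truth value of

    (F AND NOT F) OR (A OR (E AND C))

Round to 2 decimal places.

NOT F = 1 − 0.95 = 0.05
F AND NOT F = max(0, a+b−1) on (0.95, 0.05) = 0.00
E AND C = max(0, a+b−1) on (0.64, 0.28) = 0.00
A OR (E AND C) = min(1, a+b) on (0.44, 0.00) = 0.44
(F AND NOT F) OR (A OR (E AND C)) = min(1, a+b) on (0.00, 0.44) = 0.44

0.44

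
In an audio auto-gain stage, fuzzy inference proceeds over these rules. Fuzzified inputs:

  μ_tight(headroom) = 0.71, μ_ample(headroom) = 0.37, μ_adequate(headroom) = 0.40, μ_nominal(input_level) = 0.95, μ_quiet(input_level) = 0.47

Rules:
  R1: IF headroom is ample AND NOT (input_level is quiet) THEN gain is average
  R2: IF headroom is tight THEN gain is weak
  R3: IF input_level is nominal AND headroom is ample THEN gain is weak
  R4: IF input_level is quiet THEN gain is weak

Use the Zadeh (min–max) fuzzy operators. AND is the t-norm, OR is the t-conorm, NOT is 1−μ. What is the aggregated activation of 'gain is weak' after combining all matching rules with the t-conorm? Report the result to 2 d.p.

R1: ample=0.37, ¬quiet=1−0.47=0.53; AND[min(a, b)] → w = 0.37
R2: tight=0.71 → w = 0.71
R3: nominal=0.95, ample=0.37; AND[min(a, b)] → w = 0.37
R4: quiet=0.47 → w = 0.47
Rules with consequent 'weak': {R2, R3, R4} → strengths 0.71, 0.37, 0.47
Aggregate via t-conorm [max(a, b)]: 0.71

0.71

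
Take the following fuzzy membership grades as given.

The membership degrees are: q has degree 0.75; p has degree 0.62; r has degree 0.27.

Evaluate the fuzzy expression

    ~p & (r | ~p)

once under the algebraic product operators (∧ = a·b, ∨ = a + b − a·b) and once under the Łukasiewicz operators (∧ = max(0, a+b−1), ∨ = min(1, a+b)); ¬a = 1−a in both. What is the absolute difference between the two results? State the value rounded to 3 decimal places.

0.178

Under algebraic product:
  ~p = 1 − 0.6200 = 0.3800
  ~p = 1 − 0.6200 = 0.3800
  r | ~p = a + b − a·b on (0.2700, 0.3800) = 0.5474
  ~p & (r | ~p) = a·b on (0.3800, 0.5474) = 0.2080
  → value = 0.2080
Under Łukasiewicz:
  ~p = 1 − 0.62 = 0.38
  ~p = 1 − 0.62 = 0.38
  r | ~p = min(1, a+b) on (0.27, 0.38) = 0.65
  ~p & (r | ~p) = max(0, a+b−1) on (0.38, 0.65) = 0.03
  → value = 0.0300
|0.2080 − 0.0300| = 0.178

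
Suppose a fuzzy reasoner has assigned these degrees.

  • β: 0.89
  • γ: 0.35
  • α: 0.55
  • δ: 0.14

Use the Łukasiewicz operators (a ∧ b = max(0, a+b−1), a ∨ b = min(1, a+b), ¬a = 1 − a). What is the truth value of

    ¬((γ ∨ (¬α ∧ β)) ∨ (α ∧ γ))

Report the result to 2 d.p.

0.31

¬α = 1 − 0.55 = 0.45
¬α ∧ β = max(0, a+b−1) on (0.45, 0.89) = 0.34
γ ∨ (¬α ∧ β) = min(1, a+b) on (0.35, 0.34) = 0.69
α ∧ γ = max(0, a+b−1) on (0.55, 0.35) = 0.00
(γ ∨ (¬α ∧ β)) ∨ (α ∧ γ) = min(1, a+b) on (0.69, 0.00) = 0.69
¬((γ ∨ (¬α ∧ β)) ∨ (α ∧ γ)) = 1 − 0.69 = 0.31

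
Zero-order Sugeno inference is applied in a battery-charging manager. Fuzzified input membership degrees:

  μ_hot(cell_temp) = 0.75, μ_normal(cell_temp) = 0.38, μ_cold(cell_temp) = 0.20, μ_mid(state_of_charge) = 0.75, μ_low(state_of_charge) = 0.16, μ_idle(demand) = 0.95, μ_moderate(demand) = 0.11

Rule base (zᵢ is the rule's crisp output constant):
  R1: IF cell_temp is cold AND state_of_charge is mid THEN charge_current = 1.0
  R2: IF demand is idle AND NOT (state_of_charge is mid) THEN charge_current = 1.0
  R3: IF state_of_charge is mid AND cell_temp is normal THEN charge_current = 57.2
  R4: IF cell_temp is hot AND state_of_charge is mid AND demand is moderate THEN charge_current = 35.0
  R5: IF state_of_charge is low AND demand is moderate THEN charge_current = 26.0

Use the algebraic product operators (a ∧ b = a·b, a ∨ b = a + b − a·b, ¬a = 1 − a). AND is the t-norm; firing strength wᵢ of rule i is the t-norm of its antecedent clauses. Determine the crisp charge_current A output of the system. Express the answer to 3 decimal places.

25.683

R1 (z=1.0): cold=0.20, mid=0.75; AND[a·b] → w = 0.1500
R2 (z=1.0): idle=0.95, ¬mid=1−0.75=0.25; AND[a·b] → w = 0.2375
R3 (z=57.2): mid=0.75, normal=0.38; AND[a·b] → w = 0.2850
R4 (z=35.0): hot=0.75, mid=0.75, moderate=0.11; AND[a·b] → w = 0.0619
R5 (z=26.0): low=0.16, moderate=0.11; AND[a·b] → w = 0.0176
Weighted average = (0.1500·1.0 + 0.2375·1.0 + 0.2850·57.2 + 0.0619·35.0 + 0.0176·26.0) / (0.1500 + 0.2375 + 0.2850 + 0.0619 + 0.0176)
  = 19.3127 / 0.7520 = 25.683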